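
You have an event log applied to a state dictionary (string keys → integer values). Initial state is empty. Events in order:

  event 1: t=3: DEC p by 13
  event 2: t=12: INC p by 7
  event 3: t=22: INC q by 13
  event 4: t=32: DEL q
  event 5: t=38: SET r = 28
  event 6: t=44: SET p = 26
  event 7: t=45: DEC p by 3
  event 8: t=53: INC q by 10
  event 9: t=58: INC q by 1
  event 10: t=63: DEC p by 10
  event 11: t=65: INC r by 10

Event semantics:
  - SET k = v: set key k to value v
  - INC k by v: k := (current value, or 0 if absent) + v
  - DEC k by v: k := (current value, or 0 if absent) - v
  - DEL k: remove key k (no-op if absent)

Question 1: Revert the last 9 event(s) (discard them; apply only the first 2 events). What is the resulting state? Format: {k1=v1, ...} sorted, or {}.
Answer: {p=-6}

Derivation:
Keep first 2 events (discard last 9):
  after event 1 (t=3: DEC p by 13): {p=-13}
  after event 2 (t=12: INC p by 7): {p=-6}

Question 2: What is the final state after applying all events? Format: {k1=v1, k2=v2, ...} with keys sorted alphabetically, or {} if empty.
Answer: {p=13, q=11, r=38}

Derivation:
  after event 1 (t=3: DEC p by 13): {p=-13}
  after event 2 (t=12: INC p by 7): {p=-6}
  after event 3 (t=22: INC q by 13): {p=-6, q=13}
  after event 4 (t=32: DEL q): {p=-6}
  after event 5 (t=38: SET r = 28): {p=-6, r=28}
  after event 6 (t=44: SET p = 26): {p=26, r=28}
  after event 7 (t=45: DEC p by 3): {p=23, r=28}
  after event 8 (t=53: INC q by 10): {p=23, q=10, r=28}
  after event 9 (t=58: INC q by 1): {p=23, q=11, r=28}
  after event 10 (t=63: DEC p by 10): {p=13, q=11, r=28}
  after event 11 (t=65: INC r by 10): {p=13, q=11, r=38}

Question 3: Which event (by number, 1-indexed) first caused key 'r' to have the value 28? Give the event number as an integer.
Looking for first event where r becomes 28:
  event 5: r (absent) -> 28  <-- first match

Answer: 5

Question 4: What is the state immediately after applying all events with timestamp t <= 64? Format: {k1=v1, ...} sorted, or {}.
Answer: {p=13, q=11, r=28}

Derivation:
Apply events with t <= 64 (10 events):
  after event 1 (t=3: DEC p by 13): {p=-13}
  after event 2 (t=12: INC p by 7): {p=-6}
  after event 3 (t=22: INC q by 13): {p=-6, q=13}
  after event 4 (t=32: DEL q): {p=-6}
  after event 5 (t=38: SET r = 28): {p=-6, r=28}
  after event 6 (t=44: SET p = 26): {p=26, r=28}
  after event 7 (t=45: DEC p by 3): {p=23, r=28}
  after event 8 (t=53: INC q by 10): {p=23, q=10, r=28}
  after event 9 (t=58: INC q by 1): {p=23, q=11, r=28}
  after event 10 (t=63: DEC p by 10): {p=13, q=11, r=28}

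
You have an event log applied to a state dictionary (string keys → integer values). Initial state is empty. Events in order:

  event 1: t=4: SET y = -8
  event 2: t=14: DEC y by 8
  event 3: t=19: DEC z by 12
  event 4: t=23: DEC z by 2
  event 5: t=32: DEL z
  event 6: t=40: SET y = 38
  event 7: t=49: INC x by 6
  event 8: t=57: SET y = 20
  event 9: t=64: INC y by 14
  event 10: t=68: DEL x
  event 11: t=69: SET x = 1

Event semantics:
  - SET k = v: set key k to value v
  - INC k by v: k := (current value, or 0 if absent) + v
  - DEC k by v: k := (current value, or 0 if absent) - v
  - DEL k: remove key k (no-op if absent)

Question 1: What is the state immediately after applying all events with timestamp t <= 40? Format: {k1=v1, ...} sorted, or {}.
Apply events with t <= 40 (6 events):
  after event 1 (t=4: SET y = -8): {y=-8}
  after event 2 (t=14: DEC y by 8): {y=-16}
  after event 3 (t=19: DEC z by 12): {y=-16, z=-12}
  after event 4 (t=23: DEC z by 2): {y=-16, z=-14}
  after event 5 (t=32: DEL z): {y=-16}
  after event 6 (t=40: SET y = 38): {y=38}

Answer: {y=38}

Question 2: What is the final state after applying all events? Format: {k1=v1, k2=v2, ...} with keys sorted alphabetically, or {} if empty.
Answer: {x=1, y=34}

Derivation:
  after event 1 (t=4: SET y = -8): {y=-8}
  after event 2 (t=14: DEC y by 8): {y=-16}
  after event 3 (t=19: DEC z by 12): {y=-16, z=-12}
  after event 4 (t=23: DEC z by 2): {y=-16, z=-14}
  after event 5 (t=32: DEL z): {y=-16}
  after event 6 (t=40: SET y = 38): {y=38}
  after event 7 (t=49: INC x by 6): {x=6, y=38}
  after event 8 (t=57: SET y = 20): {x=6, y=20}
  after event 9 (t=64: INC y by 14): {x=6, y=34}
  after event 10 (t=68: DEL x): {y=34}
  after event 11 (t=69: SET x = 1): {x=1, y=34}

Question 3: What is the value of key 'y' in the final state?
Track key 'y' through all 11 events:
  event 1 (t=4: SET y = -8): y (absent) -> -8
  event 2 (t=14: DEC y by 8): y -8 -> -16
  event 3 (t=19: DEC z by 12): y unchanged
  event 4 (t=23: DEC z by 2): y unchanged
  event 5 (t=32: DEL z): y unchanged
  event 6 (t=40: SET y = 38): y -16 -> 38
  event 7 (t=49: INC x by 6): y unchanged
  event 8 (t=57: SET y = 20): y 38 -> 20
  event 9 (t=64: INC y by 14): y 20 -> 34
  event 10 (t=68: DEL x): y unchanged
  event 11 (t=69: SET x = 1): y unchanged
Final: y = 34

Answer: 34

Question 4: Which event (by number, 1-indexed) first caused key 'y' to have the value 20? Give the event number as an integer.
Looking for first event where y becomes 20:
  event 1: y = -8
  event 2: y = -16
  event 3: y = -16
  event 4: y = -16
  event 5: y = -16
  event 6: y = 38
  event 7: y = 38
  event 8: y 38 -> 20  <-- first match

Answer: 8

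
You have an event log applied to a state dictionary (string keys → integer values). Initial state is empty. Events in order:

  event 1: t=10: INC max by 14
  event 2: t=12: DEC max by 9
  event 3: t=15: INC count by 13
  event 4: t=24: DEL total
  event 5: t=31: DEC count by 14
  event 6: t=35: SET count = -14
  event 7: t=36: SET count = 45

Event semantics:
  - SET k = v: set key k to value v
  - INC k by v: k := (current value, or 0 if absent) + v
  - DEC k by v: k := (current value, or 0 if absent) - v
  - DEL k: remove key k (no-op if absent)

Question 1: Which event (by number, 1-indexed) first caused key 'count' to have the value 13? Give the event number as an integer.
Answer: 3

Derivation:
Looking for first event where count becomes 13:
  event 3: count (absent) -> 13  <-- first match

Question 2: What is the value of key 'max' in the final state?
Track key 'max' through all 7 events:
  event 1 (t=10: INC max by 14): max (absent) -> 14
  event 2 (t=12: DEC max by 9): max 14 -> 5
  event 3 (t=15: INC count by 13): max unchanged
  event 4 (t=24: DEL total): max unchanged
  event 5 (t=31: DEC count by 14): max unchanged
  event 6 (t=35: SET count = -14): max unchanged
  event 7 (t=36: SET count = 45): max unchanged
Final: max = 5

Answer: 5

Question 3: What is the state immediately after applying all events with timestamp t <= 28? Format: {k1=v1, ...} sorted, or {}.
Answer: {count=13, max=5}

Derivation:
Apply events with t <= 28 (4 events):
  after event 1 (t=10: INC max by 14): {max=14}
  after event 2 (t=12: DEC max by 9): {max=5}
  after event 3 (t=15: INC count by 13): {count=13, max=5}
  after event 4 (t=24: DEL total): {count=13, max=5}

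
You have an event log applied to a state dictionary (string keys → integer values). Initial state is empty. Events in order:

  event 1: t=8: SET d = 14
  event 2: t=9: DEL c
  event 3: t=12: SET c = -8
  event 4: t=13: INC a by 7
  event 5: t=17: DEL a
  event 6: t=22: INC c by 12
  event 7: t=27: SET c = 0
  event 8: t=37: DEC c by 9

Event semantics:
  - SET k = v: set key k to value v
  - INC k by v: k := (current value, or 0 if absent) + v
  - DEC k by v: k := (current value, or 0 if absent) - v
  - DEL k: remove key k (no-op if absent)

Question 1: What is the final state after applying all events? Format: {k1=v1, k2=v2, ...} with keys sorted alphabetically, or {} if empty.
  after event 1 (t=8: SET d = 14): {d=14}
  after event 2 (t=9: DEL c): {d=14}
  after event 3 (t=12: SET c = -8): {c=-8, d=14}
  after event 4 (t=13: INC a by 7): {a=7, c=-8, d=14}
  after event 5 (t=17: DEL a): {c=-8, d=14}
  after event 6 (t=22: INC c by 12): {c=4, d=14}
  after event 7 (t=27: SET c = 0): {c=0, d=14}
  after event 8 (t=37: DEC c by 9): {c=-9, d=14}

Answer: {c=-9, d=14}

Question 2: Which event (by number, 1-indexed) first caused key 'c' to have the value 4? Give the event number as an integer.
Answer: 6

Derivation:
Looking for first event where c becomes 4:
  event 3: c = -8
  event 4: c = -8
  event 5: c = -8
  event 6: c -8 -> 4  <-- first match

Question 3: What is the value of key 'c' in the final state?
Answer: -9

Derivation:
Track key 'c' through all 8 events:
  event 1 (t=8: SET d = 14): c unchanged
  event 2 (t=9: DEL c): c (absent) -> (absent)
  event 3 (t=12: SET c = -8): c (absent) -> -8
  event 4 (t=13: INC a by 7): c unchanged
  event 5 (t=17: DEL a): c unchanged
  event 6 (t=22: INC c by 12): c -8 -> 4
  event 7 (t=27: SET c = 0): c 4 -> 0
  event 8 (t=37: DEC c by 9): c 0 -> -9
Final: c = -9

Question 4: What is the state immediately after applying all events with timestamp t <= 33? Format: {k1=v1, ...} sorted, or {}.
Apply events with t <= 33 (7 events):
  after event 1 (t=8: SET d = 14): {d=14}
  after event 2 (t=9: DEL c): {d=14}
  after event 3 (t=12: SET c = -8): {c=-8, d=14}
  after event 4 (t=13: INC a by 7): {a=7, c=-8, d=14}
  after event 5 (t=17: DEL a): {c=-8, d=14}
  after event 6 (t=22: INC c by 12): {c=4, d=14}
  after event 7 (t=27: SET c = 0): {c=0, d=14}

Answer: {c=0, d=14}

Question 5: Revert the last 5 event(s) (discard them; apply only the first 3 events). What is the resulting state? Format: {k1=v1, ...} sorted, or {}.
Answer: {c=-8, d=14}

Derivation:
Keep first 3 events (discard last 5):
  after event 1 (t=8: SET d = 14): {d=14}
  after event 2 (t=9: DEL c): {d=14}
  after event 3 (t=12: SET c = -8): {c=-8, d=14}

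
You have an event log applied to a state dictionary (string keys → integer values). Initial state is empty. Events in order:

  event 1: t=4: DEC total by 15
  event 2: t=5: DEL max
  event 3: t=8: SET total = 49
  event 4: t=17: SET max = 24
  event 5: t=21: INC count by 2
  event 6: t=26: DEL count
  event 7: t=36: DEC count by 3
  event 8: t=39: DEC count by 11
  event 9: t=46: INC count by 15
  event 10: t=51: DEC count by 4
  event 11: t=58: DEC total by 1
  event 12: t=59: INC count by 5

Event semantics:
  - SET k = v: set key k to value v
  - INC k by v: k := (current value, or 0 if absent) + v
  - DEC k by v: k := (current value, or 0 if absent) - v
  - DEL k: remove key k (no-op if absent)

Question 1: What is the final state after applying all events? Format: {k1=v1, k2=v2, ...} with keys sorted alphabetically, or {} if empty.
  after event 1 (t=4: DEC total by 15): {total=-15}
  after event 2 (t=5: DEL max): {total=-15}
  after event 3 (t=8: SET total = 49): {total=49}
  after event 4 (t=17: SET max = 24): {max=24, total=49}
  after event 5 (t=21: INC count by 2): {count=2, max=24, total=49}
  after event 6 (t=26: DEL count): {max=24, total=49}
  after event 7 (t=36: DEC count by 3): {count=-3, max=24, total=49}
  after event 8 (t=39: DEC count by 11): {count=-14, max=24, total=49}
  after event 9 (t=46: INC count by 15): {count=1, max=24, total=49}
  after event 10 (t=51: DEC count by 4): {count=-3, max=24, total=49}
  after event 11 (t=58: DEC total by 1): {count=-3, max=24, total=48}
  after event 12 (t=59: INC count by 5): {count=2, max=24, total=48}

Answer: {count=2, max=24, total=48}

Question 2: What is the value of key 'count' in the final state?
Answer: 2

Derivation:
Track key 'count' through all 12 events:
  event 1 (t=4: DEC total by 15): count unchanged
  event 2 (t=5: DEL max): count unchanged
  event 3 (t=8: SET total = 49): count unchanged
  event 4 (t=17: SET max = 24): count unchanged
  event 5 (t=21: INC count by 2): count (absent) -> 2
  event 6 (t=26: DEL count): count 2 -> (absent)
  event 7 (t=36: DEC count by 3): count (absent) -> -3
  event 8 (t=39: DEC count by 11): count -3 -> -14
  event 9 (t=46: INC count by 15): count -14 -> 1
  event 10 (t=51: DEC count by 4): count 1 -> -3
  event 11 (t=58: DEC total by 1): count unchanged
  event 12 (t=59: INC count by 5): count -3 -> 2
Final: count = 2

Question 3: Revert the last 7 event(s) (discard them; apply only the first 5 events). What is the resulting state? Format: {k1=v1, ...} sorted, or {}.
Keep first 5 events (discard last 7):
  after event 1 (t=4: DEC total by 15): {total=-15}
  after event 2 (t=5: DEL max): {total=-15}
  after event 3 (t=8: SET total = 49): {total=49}
  after event 4 (t=17: SET max = 24): {max=24, total=49}
  after event 5 (t=21: INC count by 2): {count=2, max=24, total=49}

Answer: {count=2, max=24, total=49}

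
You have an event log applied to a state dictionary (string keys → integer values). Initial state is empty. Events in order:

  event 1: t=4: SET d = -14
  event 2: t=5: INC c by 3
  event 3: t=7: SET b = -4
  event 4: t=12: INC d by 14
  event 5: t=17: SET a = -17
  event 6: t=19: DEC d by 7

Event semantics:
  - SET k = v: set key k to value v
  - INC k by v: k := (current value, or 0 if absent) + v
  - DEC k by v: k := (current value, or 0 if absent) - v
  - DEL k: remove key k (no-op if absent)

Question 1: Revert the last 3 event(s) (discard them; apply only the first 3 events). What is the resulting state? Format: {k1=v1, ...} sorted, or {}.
Keep first 3 events (discard last 3):
  after event 1 (t=4: SET d = -14): {d=-14}
  after event 2 (t=5: INC c by 3): {c=3, d=-14}
  after event 3 (t=7: SET b = -4): {b=-4, c=3, d=-14}

Answer: {b=-4, c=3, d=-14}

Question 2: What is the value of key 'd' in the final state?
Track key 'd' through all 6 events:
  event 1 (t=4: SET d = -14): d (absent) -> -14
  event 2 (t=5: INC c by 3): d unchanged
  event 3 (t=7: SET b = -4): d unchanged
  event 4 (t=12: INC d by 14): d -14 -> 0
  event 5 (t=17: SET a = -17): d unchanged
  event 6 (t=19: DEC d by 7): d 0 -> -7
Final: d = -7

Answer: -7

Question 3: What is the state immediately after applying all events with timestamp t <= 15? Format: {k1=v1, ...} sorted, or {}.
Answer: {b=-4, c=3, d=0}

Derivation:
Apply events with t <= 15 (4 events):
  after event 1 (t=4: SET d = -14): {d=-14}
  after event 2 (t=5: INC c by 3): {c=3, d=-14}
  after event 3 (t=7: SET b = -4): {b=-4, c=3, d=-14}
  after event 4 (t=12: INC d by 14): {b=-4, c=3, d=0}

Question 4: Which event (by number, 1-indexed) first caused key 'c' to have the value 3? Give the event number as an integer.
Answer: 2

Derivation:
Looking for first event where c becomes 3:
  event 2: c (absent) -> 3  <-- first match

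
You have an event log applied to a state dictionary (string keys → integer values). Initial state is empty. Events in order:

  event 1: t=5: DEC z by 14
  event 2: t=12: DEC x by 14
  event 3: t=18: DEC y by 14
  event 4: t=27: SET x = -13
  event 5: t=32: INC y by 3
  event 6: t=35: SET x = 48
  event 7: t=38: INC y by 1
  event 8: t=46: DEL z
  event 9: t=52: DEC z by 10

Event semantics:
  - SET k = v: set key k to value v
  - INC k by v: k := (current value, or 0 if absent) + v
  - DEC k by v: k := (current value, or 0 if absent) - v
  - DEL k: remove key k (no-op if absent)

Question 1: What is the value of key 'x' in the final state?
Track key 'x' through all 9 events:
  event 1 (t=5: DEC z by 14): x unchanged
  event 2 (t=12: DEC x by 14): x (absent) -> -14
  event 3 (t=18: DEC y by 14): x unchanged
  event 4 (t=27: SET x = -13): x -14 -> -13
  event 5 (t=32: INC y by 3): x unchanged
  event 6 (t=35: SET x = 48): x -13 -> 48
  event 7 (t=38: INC y by 1): x unchanged
  event 8 (t=46: DEL z): x unchanged
  event 9 (t=52: DEC z by 10): x unchanged
Final: x = 48

Answer: 48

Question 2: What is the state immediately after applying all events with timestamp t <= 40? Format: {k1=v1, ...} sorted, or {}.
Answer: {x=48, y=-10, z=-14}

Derivation:
Apply events with t <= 40 (7 events):
  after event 1 (t=5: DEC z by 14): {z=-14}
  after event 2 (t=12: DEC x by 14): {x=-14, z=-14}
  after event 3 (t=18: DEC y by 14): {x=-14, y=-14, z=-14}
  after event 4 (t=27: SET x = -13): {x=-13, y=-14, z=-14}
  after event 5 (t=32: INC y by 3): {x=-13, y=-11, z=-14}
  after event 6 (t=35: SET x = 48): {x=48, y=-11, z=-14}
  after event 7 (t=38: INC y by 1): {x=48, y=-10, z=-14}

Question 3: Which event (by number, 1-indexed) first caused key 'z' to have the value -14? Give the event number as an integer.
Looking for first event where z becomes -14:
  event 1: z (absent) -> -14  <-- first match

Answer: 1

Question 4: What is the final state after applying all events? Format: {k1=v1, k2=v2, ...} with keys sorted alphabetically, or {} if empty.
  after event 1 (t=5: DEC z by 14): {z=-14}
  after event 2 (t=12: DEC x by 14): {x=-14, z=-14}
  after event 3 (t=18: DEC y by 14): {x=-14, y=-14, z=-14}
  after event 4 (t=27: SET x = -13): {x=-13, y=-14, z=-14}
  after event 5 (t=32: INC y by 3): {x=-13, y=-11, z=-14}
  after event 6 (t=35: SET x = 48): {x=48, y=-11, z=-14}
  after event 7 (t=38: INC y by 1): {x=48, y=-10, z=-14}
  after event 8 (t=46: DEL z): {x=48, y=-10}
  after event 9 (t=52: DEC z by 10): {x=48, y=-10, z=-10}

Answer: {x=48, y=-10, z=-10}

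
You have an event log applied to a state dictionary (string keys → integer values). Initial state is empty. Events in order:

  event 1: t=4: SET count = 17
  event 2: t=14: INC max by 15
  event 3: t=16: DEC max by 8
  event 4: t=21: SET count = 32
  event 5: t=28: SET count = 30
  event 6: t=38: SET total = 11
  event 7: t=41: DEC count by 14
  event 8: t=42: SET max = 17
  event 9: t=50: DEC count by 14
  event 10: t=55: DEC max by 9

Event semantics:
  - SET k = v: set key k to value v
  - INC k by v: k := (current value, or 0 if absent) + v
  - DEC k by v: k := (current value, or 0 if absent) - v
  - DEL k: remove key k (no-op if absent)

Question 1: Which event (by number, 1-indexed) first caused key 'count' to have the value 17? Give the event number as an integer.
Looking for first event where count becomes 17:
  event 1: count (absent) -> 17  <-- first match

Answer: 1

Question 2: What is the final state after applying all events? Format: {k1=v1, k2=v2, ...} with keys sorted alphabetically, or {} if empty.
  after event 1 (t=4: SET count = 17): {count=17}
  after event 2 (t=14: INC max by 15): {count=17, max=15}
  after event 3 (t=16: DEC max by 8): {count=17, max=7}
  after event 4 (t=21: SET count = 32): {count=32, max=7}
  after event 5 (t=28: SET count = 30): {count=30, max=7}
  after event 6 (t=38: SET total = 11): {count=30, max=7, total=11}
  after event 7 (t=41: DEC count by 14): {count=16, max=7, total=11}
  after event 8 (t=42: SET max = 17): {count=16, max=17, total=11}
  after event 9 (t=50: DEC count by 14): {count=2, max=17, total=11}
  after event 10 (t=55: DEC max by 9): {count=2, max=8, total=11}

Answer: {count=2, max=8, total=11}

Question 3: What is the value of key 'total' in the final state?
Track key 'total' through all 10 events:
  event 1 (t=4: SET count = 17): total unchanged
  event 2 (t=14: INC max by 15): total unchanged
  event 3 (t=16: DEC max by 8): total unchanged
  event 4 (t=21: SET count = 32): total unchanged
  event 5 (t=28: SET count = 30): total unchanged
  event 6 (t=38: SET total = 11): total (absent) -> 11
  event 7 (t=41: DEC count by 14): total unchanged
  event 8 (t=42: SET max = 17): total unchanged
  event 9 (t=50: DEC count by 14): total unchanged
  event 10 (t=55: DEC max by 9): total unchanged
Final: total = 11

Answer: 11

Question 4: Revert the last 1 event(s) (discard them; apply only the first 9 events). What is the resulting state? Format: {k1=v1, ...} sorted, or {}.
Keep first 9 events (discard last 1):
  after event 1 (t=4: SET count = 17): {count=17}
  after event 2 (t=14: INC max by 15): {count=17, max=15}
  after event 3 (t=16: DEC max by 8): {count=17, max=7}
  after event 4 (t=21: SET count = 32): {count=32, max=7}
  after event 5 (t=28: SET count = 30): {count=30, max=7}
  after event 6 (t=38: SET total = 11): {count=30, max=7, total=11}
  after event 7 (t=41: DEC count by 14): {count=16, max=7, total=11}
  after event 8 (t=42: SET max = 17): {count=16, max=17, total=11}
  after event 9 (t=50: DEC count by 14): {count=2, max=17, total=11}

Answer: {count=2, max=17, total=11}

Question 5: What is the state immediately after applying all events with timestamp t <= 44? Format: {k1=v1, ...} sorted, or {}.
Apply events with t <= 44 (8 events):
  after event 1 (t=4: SET count = 17): {count=17}
  after event 2 (t=14: INC max by 15): {count=17, max=15}
  after event 3 (t=16: DEC max by 8): {count=17, max=7}
  after event 4 (t=21: SET count = 32): {count=32, max=7}
  after event 5 (t=28: SET count = 30): {count=30, max=7}
  after event 6 (t=38: SET total = 11): {count=30, max=7, total=11}
  after event 7 (t=41: DEC count by 14): {count=16, max=7, total=11}
  after event 8 (t=42: SET max = 17): {count=16, max=17, total=11}

Answer: {count=16, max=17, total=11}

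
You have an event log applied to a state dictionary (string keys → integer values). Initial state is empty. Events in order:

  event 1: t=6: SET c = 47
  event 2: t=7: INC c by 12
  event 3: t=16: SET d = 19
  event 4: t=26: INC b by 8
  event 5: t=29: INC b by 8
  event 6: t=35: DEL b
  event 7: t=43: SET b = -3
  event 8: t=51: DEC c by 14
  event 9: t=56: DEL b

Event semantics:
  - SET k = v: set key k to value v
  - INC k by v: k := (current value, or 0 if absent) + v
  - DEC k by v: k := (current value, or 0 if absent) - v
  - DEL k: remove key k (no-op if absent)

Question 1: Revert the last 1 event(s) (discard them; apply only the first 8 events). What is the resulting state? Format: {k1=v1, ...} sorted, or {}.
Answer: {b=-3, c=45, d=19}

Derivation:
Keep first 8 events (discard last 1):
  after event 1 (t=6: SET c = 47): {c=47}
  after event 2 (t=7: INC c by 12): {c=59}
  after event 3 (t=16: SET d = 19): {c=59, d=19}
  after event 4 (t=26: INC b by 8): {b=8, c=59, d=19}
  after event 5 (t=29: INC b by 8): {b=16, c=59, d=19}
  after event 6 (t=35: DEL b): {c=59, d=19}
  after event 7 (t=43: SET b = -3): {b=-3, c=59, d=19}
  after event 8 (t=51: DEC c by 14): {b=-3, c=45, d=19}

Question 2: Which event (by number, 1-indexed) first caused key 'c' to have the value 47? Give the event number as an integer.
Looking for first event where c becomes 47:
  event 1: c (absent) -> 47  <-- first match

Answer: 1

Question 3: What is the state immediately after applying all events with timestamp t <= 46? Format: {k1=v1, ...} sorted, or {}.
Answer: {b=-3, c=59, d=19}

Derivation:
Apply events with t <= 46 (7 events):
  after event 1 (t=6: SET c = 47): {c=47}
  after event 2 (t=7: INC c by 12): {c=59}
  after event 3 (t=16: SET d = 19): {c=59, d=19}
  after event 4 (t=26: INC b by 8): {b=8, c=59, d=19}
  after event 5 (t=29: INC b by 8): {b=16, c=59, d=19}
  after event 6 (t=35: DEL b): {c=59, d=19}
  after event 7 (t=43: SET b = -3): {b=-3, c=59, d=19}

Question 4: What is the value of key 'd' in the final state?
Track key 'd' through all 9 events:
  event 1 (t=6: SET c = 47): d unchanged
  event 2 (t=7: INC c by 12): d unchanged
  event 3 (t=16: SET d = 19): d (absent) -> 19
  event 4 (t=26: INC b by 8): d unchanged
  event 5 (t=29: INC b by 8): d unchanged
  event 6 (t=35: DEL b): d unchanged
  event 7 (t=43: SET b = -3): d unchanged
  event 8 (t=51: DEC c by 14): d unchanged
  event 9 (t=56: DEL b): d unchanged
Final: d = 19

Answer: 19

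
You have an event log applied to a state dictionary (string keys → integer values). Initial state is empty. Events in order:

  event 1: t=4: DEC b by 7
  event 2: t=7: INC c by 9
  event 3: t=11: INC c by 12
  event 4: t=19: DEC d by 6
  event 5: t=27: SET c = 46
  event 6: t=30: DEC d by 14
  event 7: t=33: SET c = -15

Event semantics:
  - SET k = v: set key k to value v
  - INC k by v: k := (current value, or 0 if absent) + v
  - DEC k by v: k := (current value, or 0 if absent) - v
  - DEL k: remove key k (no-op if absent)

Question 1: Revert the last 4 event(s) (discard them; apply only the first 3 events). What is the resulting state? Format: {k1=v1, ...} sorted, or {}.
Keep first 3 events (discard last 4):
  after event 1 (t=4: DEC b by 7): {b=-7}
  after event 2 (t=7: INC c by 9): {b=-7, c=9}
  after event 3 (t=11: INC c by 12): {b=-7, c=21}

Answer: {b=-7, c=21}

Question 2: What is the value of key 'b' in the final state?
Track key 'b' through all 7 events:
  event 1 (t=4: DEC b by 7): b (absent) -> -7
  event 2 (t=7: INC c by 9): b unchanged
  event 3 (t=11: INC c by 12): b unchanged
  event 4 (t=19: DEC d by 6): b unchanged
  event 5 (t=27: SET c = 46): b unchanged
  event 6 (t=30: DEC d by 14): b unchanged
  event 7 (t=33: SET c = -15): b unchanged
Final: b = -7

Answer: -7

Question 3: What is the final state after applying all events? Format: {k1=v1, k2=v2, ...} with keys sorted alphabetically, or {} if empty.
  after event 1 (t=4: DEC b by 7): {b=-7}
  after event 2 (t=7: INC c by 9): {b=-7, c=9}
  after event 3 (t=11: INC c by 12): {b=-7, c=21}
  after event 4 (t=19: DEC d by 6): {b=-7, c=21, d=-6}
  after event 5 (t=27: SET c = 46): {b=-7, c=46, d=-6}
  after event 6 (t=30: DEC d by 14): {b=-7, c=46, d=-20}
  after event 7 (t=33: SET c = -15): {b=-7, c=-15, d=-20}

Answer: {b=-7, c=-15, d=-20}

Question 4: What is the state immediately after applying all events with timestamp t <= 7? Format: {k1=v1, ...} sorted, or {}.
Apply events with t <= 7 (2 events):
  after event 1 (t=4: DEC b by 7): {b=-7}
  after event 2 (t=7: INC c by 9): {b=-7, c=9}

Answer: {b=-7, c=9}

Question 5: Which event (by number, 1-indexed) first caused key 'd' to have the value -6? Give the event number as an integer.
Looking for first event where d becomes -6:
  event 4: d (absent) -> -6  <-- first match

Answer: 4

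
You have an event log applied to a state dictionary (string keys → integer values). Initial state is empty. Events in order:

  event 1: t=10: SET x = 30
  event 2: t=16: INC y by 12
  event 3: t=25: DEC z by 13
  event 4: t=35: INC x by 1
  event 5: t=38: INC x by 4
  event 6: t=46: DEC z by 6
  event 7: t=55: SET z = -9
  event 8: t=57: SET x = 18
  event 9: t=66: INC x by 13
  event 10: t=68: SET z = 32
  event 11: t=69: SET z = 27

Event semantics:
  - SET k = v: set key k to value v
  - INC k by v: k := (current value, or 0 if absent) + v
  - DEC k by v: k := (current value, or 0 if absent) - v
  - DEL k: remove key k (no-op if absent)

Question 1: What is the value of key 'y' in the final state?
Track key 'y' through all 11 events:
  event 1 (t=10: SET x = 30): y unchanged
  event 2 (t=16: INC y by 12): y (absent) -> 12
  event 3 (t=25: DEC z by 13): y unchanged
  event 4 (t=35: INC x by 1): y unchanged
  event 5 (t=38: INC x by 4): y unchanged
  event 6 (t=46: DEC z by 6): y unchanged
  event 7 (t=55: SET z = -9): y unchanged
  event 8 (t=57: SET x = 18): y unchanged
  event 9 (t=66: INC x by 13): y unchanged
  event 10 (t=68: SET z = 32): y unchanged
  event 11 (t=69: SET z = 27): y unchanged
Final: y = 12

Answer: 12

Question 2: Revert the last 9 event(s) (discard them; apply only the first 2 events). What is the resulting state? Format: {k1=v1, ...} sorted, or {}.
Answer: {x=30, y=12}

Derivation:
Keep first 2 events (discard last 9):
  after event 1 (t=10: SET x = 30): {x=30}
  after event 2 (t=16: INC y by 12): {x=30, y=12}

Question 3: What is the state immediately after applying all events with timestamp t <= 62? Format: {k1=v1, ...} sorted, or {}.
Answer: {x=18, y=12, z=-9}

Derivation:
Apply events with t <= 62 (8 events):
  after event 1 (t=10: SET x = 30): {x=30}
  after event 2 (t=16: INC y by 12): {x=30, y=12}
  after event 3 (t=25: DEC z by 13): {x=30, y=12, z=-13}
  after event 4 (t=35: INC x by 1): {x=31, y=12, z=-13}
  after event 5 (t=38: INC x by 4): {x=35, y=12, z=-13}
  after event 6 (t=46: DEC z by 6): {x=35, y=12, z=-19}
  after event 7 (t=55: SET z = -9): {x=35, y=12, z=-9}
  after event 8 (t=57: SET x = 18): {x=18, y=12, z=-9}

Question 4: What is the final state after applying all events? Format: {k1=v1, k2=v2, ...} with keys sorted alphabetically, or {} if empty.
Answer: {x=31, y=12, z=27}

Derivation:
  after event 1 (t=10: SET x = 30): {x=30}
  after event 2 (t=16: INC y by 12): {x=30, y=12}
  after event 3 (t=25: DEC z by 13): {x=30, y=12, z=-13}
  after event 4 (t=35: INC x by 1): {x=31, y=12, z=-13}
  after event 5 (t=38: INC x by 4): {x=35, y=12, z=-13}
  after event 6 (t=46: DEC z by 6): {x=35, y=12, z=-19}
  after event 7 (t=55: SET z = -9): {x=35, y=12, z=-9}
  after event 8 (t=57: SET x = 18): {x=18, y=12, z=-9}
  after event 9 (t=66: INC x by 13): {x=31, y=12, z=-9}
  after event 10 (t=68: SET z = 32): {x=31, y=12, z=32}
  after event 11 (t=69: SET z = 27): {x=31, y=12, z=27}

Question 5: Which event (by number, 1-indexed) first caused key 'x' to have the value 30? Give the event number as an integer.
Answer: 1

Derivation:
Looking for first event where x becomes 30:
  event 1: x (absent) -> 30  <-- first match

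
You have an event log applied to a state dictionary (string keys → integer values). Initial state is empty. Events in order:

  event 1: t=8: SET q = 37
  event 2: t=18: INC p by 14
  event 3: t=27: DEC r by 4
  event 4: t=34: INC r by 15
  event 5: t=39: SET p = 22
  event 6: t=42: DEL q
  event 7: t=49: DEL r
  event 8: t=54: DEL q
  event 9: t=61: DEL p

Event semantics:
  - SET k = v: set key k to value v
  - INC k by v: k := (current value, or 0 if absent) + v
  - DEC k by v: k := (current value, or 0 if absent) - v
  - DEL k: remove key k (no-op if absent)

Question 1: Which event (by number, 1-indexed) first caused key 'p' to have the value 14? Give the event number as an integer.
Answer: 2

Derivation:
Looking for first event where p becomes 14:
  event 2: p (absent) -> 14  <-- first match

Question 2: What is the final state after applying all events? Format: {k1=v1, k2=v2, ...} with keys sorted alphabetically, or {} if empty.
Answer: {}

Derivation:
  after event 1 (t=8: SET q = 37): {q=37}
  after event 2 (t=18: INC p by 14): {p=14, q=37}
  after event 3 (t=27: DEC r by 4): {p=14, q=37, r=-4}
  after event 4 (t=34: INC r by 15): {p=14, q=37, r=11}
  after event 5 (t=39: SET p = 22): {p=22, q=37, r=11}
  after event 6 (t=42: DEL q): {p=22, r=11}
  after event 7 (t=49: DEL r): {p=22}
  after event 8 (t=54: DEL q): {p=22}
  after event 9 (t=61: DEL p): {}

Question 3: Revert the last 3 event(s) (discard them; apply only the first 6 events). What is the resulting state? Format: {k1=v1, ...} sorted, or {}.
Answer: {p=22, r=11}

Derivation:
Keep first 6 events (discard last 3):
  after event 1 (t=8: SET q = 37): {q=37}
  after event 2 (t=18: INC p by 14): {p=14, q=37}
  after event 3 (t=27: DEC r by 4): {p=14, q=37, r=-4}
  after event 4 (t=34: INC r by 15): {p=14, q=37, r=11}
  after event 5 (t=39: SET p = 22): {p=22, q=37, r=11}
  after event 6 (t=42: DEL q): {p=22, r=11}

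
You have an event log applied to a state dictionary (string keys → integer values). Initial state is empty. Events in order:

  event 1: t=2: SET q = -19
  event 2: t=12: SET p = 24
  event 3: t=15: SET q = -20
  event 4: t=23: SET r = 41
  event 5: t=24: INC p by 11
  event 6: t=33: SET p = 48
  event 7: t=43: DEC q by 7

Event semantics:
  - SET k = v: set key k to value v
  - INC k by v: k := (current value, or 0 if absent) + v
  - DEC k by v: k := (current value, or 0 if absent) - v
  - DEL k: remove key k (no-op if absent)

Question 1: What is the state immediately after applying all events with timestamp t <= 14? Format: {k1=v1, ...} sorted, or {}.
Apply events with t <= 14 (2 events):
  after event 1 (t=2: SET q = -19): {q=-19}
  after event 2 (t=12: SET p = 24): {p=24, q=-19}

Answer: {p=24, q=-19}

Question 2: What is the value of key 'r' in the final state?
Track key 'r' through all 7 events:
  event 1 (t=2: SET q = -19): r unchanged
  event 2 (t=12: SET p = 24): r unchanged
  event 3 (t=15: SET q = -20): r unchanged
  event 4 (t=23: SET r = 41): r (absent) -> 41
  event 5 (t=24: INC p by 11): r unchanged
  event 6 (t=33: SET p = 48): r unchanged
  event 7 (t=43: DEC q by 7): r unchanged
Final: r = 41

Answer: 41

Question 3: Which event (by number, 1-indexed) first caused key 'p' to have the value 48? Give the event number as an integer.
Answer: 6

Derivation:
Looking for first event where p becomes 48:
  event 2: p = 24
  event 3: p = 24
  event 4: p = 24
  event 5: p = 35
  event 6: p 35 -> 48  <-- first match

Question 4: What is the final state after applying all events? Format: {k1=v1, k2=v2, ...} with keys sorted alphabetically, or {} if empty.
  after event 1 (t=2: SET q = -19): {q=-19}
  after event 2 (t=12: SET p = 24): {p=24, q=-19}
  after event 3 (t=15: SET q = -20): {p=24, q=-20}
  after event 4 (t=23: SET r = 41): {p=24, q=-20, r=41}
  after event 5 (t=24: INC p by 11): {p=35, q=-20, r=41}
  after event 6 (t=33: SET p = 48): {p=48, q=-20, r=41}
  after event 7 (t=43: DEC q by 7): {p=48, q=-27, r=41}

Answer: {p=48, q=-27, r=41}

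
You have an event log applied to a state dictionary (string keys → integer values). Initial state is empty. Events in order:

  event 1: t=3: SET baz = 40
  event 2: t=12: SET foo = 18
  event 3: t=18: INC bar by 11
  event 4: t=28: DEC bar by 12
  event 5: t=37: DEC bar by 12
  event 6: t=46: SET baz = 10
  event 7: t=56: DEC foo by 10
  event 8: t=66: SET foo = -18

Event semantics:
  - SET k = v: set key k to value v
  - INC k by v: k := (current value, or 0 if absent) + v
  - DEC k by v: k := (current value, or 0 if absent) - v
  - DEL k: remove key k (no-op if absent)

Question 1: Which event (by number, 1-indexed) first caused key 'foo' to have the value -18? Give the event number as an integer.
Answer: 8

Derivation:
Looking for first event where foo becomes -18:
  event 2: foo = 18
  event 3: foo = 18
  event 4: foo = 18
  event 5: foo = 18
  event 6: foo = 18
  event 7: foo = 8
  event 8: foo 8 -> -18  <-- first match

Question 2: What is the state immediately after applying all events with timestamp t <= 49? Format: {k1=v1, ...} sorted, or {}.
Answer: {bar=-13, baz=10, foo=18}

Derivation:
Apply events with t <= 49 (6 events):
  after event 1 (t=3: SET baz = 40): {baz=40}
  after event 2 (t=12: SET foo = 18): {baz=40, foo=18}
  after event 3 (t=18: INC bar by 11): {bar=11, baz=40, foo=18}
  after event 4 (t=28: DEC bar by 12): {bar=-1, baz=40, foo=18}
  after event 5 (t=37: DEC bar by 12): {bar=-13, baz=40, foo=18}
  after event 6 (t=46: SET baz = 10): {bar=-13, baz=10, foo=18}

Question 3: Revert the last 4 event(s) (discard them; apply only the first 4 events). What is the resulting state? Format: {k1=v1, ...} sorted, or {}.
Answer: {bar=-1, baz=40, foo=18}

Derivation:
Keep first 4 events (discard last 4):
  after event 1 (t=3: SET baz = 40): {baz=40}
  after event 2 (t=12: SET foo = 18): {baz=40, foo=18}
  after event 3 (t=18: INC bar by 11): {bar=11, baz=40, foo=18}
  after event 4 (t=28: DEC bar by 12): {bar=-1, baz=40, foo=18}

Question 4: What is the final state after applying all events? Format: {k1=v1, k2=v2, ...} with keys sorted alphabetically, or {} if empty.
Answer: {bar=-13, baz=10, foo=-18}

Derivation:
  after event 1 (t=3: SET baz = 40): {baz=40}
  after event 2 (t=12: SET foo = 18): {baz=40, foo=18}
  after event 3 (t=18: INC bar by 11): {bar=11, baz=40, foo=18}
  after event 4 (t=28: DEC bar by 12): {bar=-1, baz=40, foo=18}
  after event 5 (t=37: DEC bar by 12): {bar=-13, baz=40, foo=18}
  after event 6 (t=46: SET baz = 10): {bar=-13, baz=10, foo=18}
  after event 7 (t=56: DEC foo by 10): {bar=-13, baz=10, foo=8}
  after event 8 (t=66: SET foo = -18): {bar=-13, baz=10, foo=-18}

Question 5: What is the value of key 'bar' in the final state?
Track key 'bar' through all 8 events:
  event 1 (t=3: SET baz = 40): bar unchanged
  event 2 (t=12: SET foo = 18): bar unchanged
  event 3 (t=18: INC bar by 11): bar (absent) -> 11
  event 4 (t=28: DEC bar by 12): bar 11 -> -1
  event 5 (t=37: DEC bar by 12): bar -1 -> -13
  event 6 (t=46: SET baz = 10): bar unchanged
  event 7 (t=56: DEC foo by 10): bar unchanged
  event 8 (t=66: SET foo = -18): bar unchanged
Final: bar = -13

Answer: -13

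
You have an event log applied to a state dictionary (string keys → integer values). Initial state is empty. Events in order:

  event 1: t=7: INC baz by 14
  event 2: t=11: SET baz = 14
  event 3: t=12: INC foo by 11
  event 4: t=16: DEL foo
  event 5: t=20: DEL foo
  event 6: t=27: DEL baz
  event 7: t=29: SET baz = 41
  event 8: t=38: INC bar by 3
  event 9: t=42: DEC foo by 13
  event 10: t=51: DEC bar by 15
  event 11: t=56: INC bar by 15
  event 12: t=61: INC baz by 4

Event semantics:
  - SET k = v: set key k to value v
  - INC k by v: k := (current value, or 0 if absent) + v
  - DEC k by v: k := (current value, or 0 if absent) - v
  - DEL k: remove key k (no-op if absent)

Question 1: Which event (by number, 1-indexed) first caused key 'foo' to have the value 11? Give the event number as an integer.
Looking for first event where foo becomes 11:
  event 3: foo (absent) -> 11  <-- first match

Answer: 3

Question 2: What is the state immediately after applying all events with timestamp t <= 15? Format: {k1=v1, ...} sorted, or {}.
Answer: {baz=14, foo=11}

Derivation:
Apply events with t <= 15 (3 events):
  after event 1 (t=7: INC baz by 14): {baz=14}
  after event 2 (t=11: SET baz = 14): {baz=14}
  after event 3 (t=12: INC foo by 11): {baz=14, foo=11}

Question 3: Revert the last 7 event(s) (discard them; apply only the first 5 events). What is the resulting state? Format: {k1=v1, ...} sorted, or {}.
Keep first 5 events (discard last 7):
  after event 1 (t=7: INC baz by 14): {baz=14}
  after event 2 (t=11: SET baz = 14): {baz=14}
  after event 3 (t=12: INC foo by 11): {baz=14, foo=11}
  after event 4 (t=16: DEL foo): {baz=14}
  after event 5 (t=20: DEL foo): {baz=14}

Answer: {baz=14}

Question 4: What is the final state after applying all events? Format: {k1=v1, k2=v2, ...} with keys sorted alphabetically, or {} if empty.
Answer: {bar=3, baz=45, foo=-13}

Derivation:
  after event 1 (t=7: INC baz by 14): {baz=14}
  after event 2 (t=11: SET baz = 14): {baz=14}
  after event 3 (t=12: INC foo by 11): {baz=14, foo=11}
  after event 4 (t=16: DEL foo): {baz=14}
  after event 5 (t=20: DEL foo): {baz=14}
  after event 6 (t=27: DEL baz): {}
  after event 7 (t=29: SET baz = 41): {baz=41}
  after event 8 (t=38: INC bar by 3): {bar=3, baz=41}
  after event 9 (t=42: DEC foo by 13): {bar=3, baz=41, foo=-13}
  after event 10 (t=51: DEC bar by 15): {bar=-12, baz=41, foo=-13}
  after event 11 (t=56: INC bar by 15): {bar=3, baz=41, foo=-13}
  after event 12 (t=61: INC baz by 4): {bar=3, baz=45, foo=-13}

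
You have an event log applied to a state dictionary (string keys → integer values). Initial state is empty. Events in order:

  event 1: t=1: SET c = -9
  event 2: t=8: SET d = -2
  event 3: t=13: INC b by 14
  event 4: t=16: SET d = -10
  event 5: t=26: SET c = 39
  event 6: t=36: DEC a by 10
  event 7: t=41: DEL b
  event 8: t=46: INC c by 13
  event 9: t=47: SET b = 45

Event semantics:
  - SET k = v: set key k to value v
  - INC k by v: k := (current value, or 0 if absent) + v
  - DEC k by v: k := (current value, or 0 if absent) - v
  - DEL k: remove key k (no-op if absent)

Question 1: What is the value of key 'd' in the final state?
Answer: -10

Derivation:
Track key 'd' through all 9 events:
  event 1 (t=1: SET c = -9): d unchanged
  event 2 (t=8: SET d = -2): d (absent) -> -2
  event 3 (t=13: INC b by 14): d unchanged
  event 4 (t=16: SET d = -10): d -2 -> -10
  event 5 (t=26: SET c = 39): d unchanged
  event 6 (t=36: DEC a by 10): d unchanged
  event 7 (t=41: DEL b): d unchanged
  event 8 (t=46: INC c by 13): d unchanged
  event 9 (t=47: SET b = 45): d unchanged
Final: d = -10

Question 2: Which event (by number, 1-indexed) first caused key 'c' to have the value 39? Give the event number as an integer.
Looking for first event where c becomes 39:
  event 1: c = -9
  event 2: c = -9
  event 3: c = -9
  event 4: c = -9
  event 5: c -9 -> 39  <-- first match

Answer: 5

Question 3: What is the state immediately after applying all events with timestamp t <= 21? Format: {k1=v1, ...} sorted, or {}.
Answer: {b=14, c=-9, d=-10}

Derivation:
Apply events with t <= 21 (4 events):
  after event 1 (t=1: SET c = -9): {c=-9}
  after event 2 (t=8: SET d = -2): {c=-9, d=-2}
  after event 3 (t=13: INC b by 14): {b=14, c=-9, d=-2}
  after event 4 (t=16: SET d = -10): {b=14, c=-9, d=-10}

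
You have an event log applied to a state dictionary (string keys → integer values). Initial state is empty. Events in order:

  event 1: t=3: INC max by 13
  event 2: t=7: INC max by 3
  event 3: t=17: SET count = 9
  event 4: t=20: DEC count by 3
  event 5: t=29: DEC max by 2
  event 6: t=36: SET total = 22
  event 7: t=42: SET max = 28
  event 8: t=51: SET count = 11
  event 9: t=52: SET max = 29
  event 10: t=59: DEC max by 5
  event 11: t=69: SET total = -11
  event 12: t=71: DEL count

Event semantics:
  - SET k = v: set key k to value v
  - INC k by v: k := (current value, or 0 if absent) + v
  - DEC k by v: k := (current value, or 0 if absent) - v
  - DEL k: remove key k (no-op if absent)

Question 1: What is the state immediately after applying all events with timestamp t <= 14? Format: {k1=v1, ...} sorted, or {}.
Answer: {max=16}

Derivation:
Apply events with t <= 14 (2 events):
  after event 1 (t=3: INC max by 13): {max=13}
  after event 2 (t=7: INC max by 3): {max=16}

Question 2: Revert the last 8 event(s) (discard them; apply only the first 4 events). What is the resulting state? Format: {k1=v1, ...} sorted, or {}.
Keep first 4 events (discard last 8):
  after event 1 (t=3: INC max by 13): {max=13}
  after event 2 (t=7: INC max by 3): {max=16}
  after event 3 (t=17: SET count = 9): {count=9, max=16}
  after event 4 (t=20: DEC count by 3): {count=6, max=16}

Answer: {count=6, max=16}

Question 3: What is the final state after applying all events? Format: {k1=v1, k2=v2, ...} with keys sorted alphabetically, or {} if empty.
  after event 1 (t=3: INC max by 13): {max=13}
  after event 2 (t=7: INC max by 3): {max=16}
  after event 3 (t=17: SET count = 9): {count=9, max=16}
  after event 4 (t=20: DEC count by 3): {count=6, max=16}
  after event 5 (t=29: DEC max by 2): {count=6, max=14}
  after event 6 (t=36: SET total = 22): {count=6, max=14, total=22}
  after event 7 (t=42: SET max = 28): {count=6, max=28, total=22}
  after event 8 (t=51: SET count = 11): {count=11, max=28, total=22}
  after event 9 (t=52: SET max = 29): {count=11, max=29, total=22}
  after event 10 (t=59: DEC max by 5): {count=11, max=24, total=22}
  after event 11 (t=69: SET total = -11): {count=11, max=24, total=-11}
  after event 12 (t=71: DEL count): {max=24, total=-11}

Answer: {max=24, total=-11}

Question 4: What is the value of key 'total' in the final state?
Track key 'total' through all 12 events:
  event 1 (t=3: INC max by 13): total unchanged
  event 2 (t=7: INC max by 3): total unchanged
  event 3 (t=17: SET count = 9): total unchanged
  event 4 (t=20: DEC count by 3): total unchanged
  event 5 (t=29: DEC max by 2): total unchanged
  event 6 (t=36: SET total = 22): total (absent) -> 22
  event 7 (t=42: SET max = 28): total unchanged
  event 8 (t=51: SET count = 11): total unchanged
  event 9 (t=52: SET max = 29): total unchanged
  event 10 (t=59: DEC max by 5): total unchanged
  event 11 (t=69: SET total = -11): total 22 -> -11
  event 12 (t=71: DEL count): total unchanged
Final: total = -11

Answer: -11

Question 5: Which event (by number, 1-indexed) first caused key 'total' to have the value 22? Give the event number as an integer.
Answer: 6

Derivation:
Looking for first event where total becomes 22:
  event 6: total (absent) -> 22  <-- first match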